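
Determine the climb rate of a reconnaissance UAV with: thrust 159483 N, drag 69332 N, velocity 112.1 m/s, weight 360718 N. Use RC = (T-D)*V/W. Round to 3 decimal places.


Step 1: Excess thrust = T - D = 159483 - 69332 = 90151 N
Step 2: Excess power = 90151 * 112.1 = 10105927.1 W
Step 3: RC = 10105927.1 / 360718 = 28.016 m/s

28.016


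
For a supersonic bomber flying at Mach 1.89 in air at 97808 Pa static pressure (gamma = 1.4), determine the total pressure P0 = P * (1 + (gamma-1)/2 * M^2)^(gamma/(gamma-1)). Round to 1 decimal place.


Step 1: (gamma-1)/2 * M^2 = 0.2 * 3.5721 = 0.71442
Step 2: 1 + 0.71442 = 1.71442
Step 3: Exponent gamma/(gamma-1) = 3.5
Step 4: P0 = 97808 * 1.71442^3.5 = 645334.2 Pa

645334.2


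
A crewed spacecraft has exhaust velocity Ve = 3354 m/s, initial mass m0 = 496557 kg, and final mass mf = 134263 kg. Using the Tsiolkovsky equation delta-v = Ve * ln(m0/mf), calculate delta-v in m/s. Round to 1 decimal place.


Step 1: Mass ratio m0/mf = 496557 / 134263 = 3.69839
Step 2: ln(3.69839) = 1.307898
Step 3: delta-v = 3354 * 1.307898 = 4386.7 m/s

4386.7


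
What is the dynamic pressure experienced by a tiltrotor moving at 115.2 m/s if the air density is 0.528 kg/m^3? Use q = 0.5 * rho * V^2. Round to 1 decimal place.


Step 1: V^2 = 115.2^2 = 13271.04
Step 2: q = 0.5 * 0.528 * 13271.04
Step 3: q = 3503.6 Pa

3503.6


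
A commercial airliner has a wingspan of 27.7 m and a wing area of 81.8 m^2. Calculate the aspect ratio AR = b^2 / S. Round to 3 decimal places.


Step 1: b^2 = 27.7^2 = 767.29
Step 2: AR = 767.29 / 81.8 = 9.380

9.380


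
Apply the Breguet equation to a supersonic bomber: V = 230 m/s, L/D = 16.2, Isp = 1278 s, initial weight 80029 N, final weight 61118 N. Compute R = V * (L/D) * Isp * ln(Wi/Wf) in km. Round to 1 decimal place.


Step 1: Coefficient = V * (L/D) * Isp = 230 * 16.2 * 1278 = 4761828.0 m
Step 2: Wi/Wf = 80029 / 61118 = 1.309418
Step 3: ln(1.309418) = 0.269583
Step 4: R = 4761828.0 * 0.269583 = 1283706.2 m = 1283.7 km

1283.7


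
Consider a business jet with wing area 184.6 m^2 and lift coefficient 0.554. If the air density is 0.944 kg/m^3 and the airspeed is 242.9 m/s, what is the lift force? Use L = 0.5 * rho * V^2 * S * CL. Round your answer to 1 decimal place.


Step 1: Calculate dynamic pressure q = 0.5 * 0.944 * 242.9^2 = 0.5 * 0.944 * 59000.41 = 27848.1935 Pa
Step 2: Multiply by wing area and lift coefficient: L = 27848.1935 * 184.6 * 0.554
Step 3: L = 5140776.5238 * 0.554 = 2847990.2 N

2847990.2


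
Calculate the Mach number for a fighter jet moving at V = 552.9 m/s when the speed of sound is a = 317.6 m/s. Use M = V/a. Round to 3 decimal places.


Step 1: M = V / a = 552.9 / 317.6
Step 2: M = 1.741

1.741


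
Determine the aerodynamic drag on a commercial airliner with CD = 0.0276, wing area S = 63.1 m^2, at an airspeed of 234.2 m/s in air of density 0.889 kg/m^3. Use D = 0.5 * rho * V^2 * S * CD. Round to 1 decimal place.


Step 1: Dynamic pressure q = 0.5 * 0.889 * 234.2^2 = 24380.665 Pa
Step 2: Drag D = q * S * CD = 24380.665 * 63.1 * 0.0276
Step 3: D = 42460.4 N

42460.4


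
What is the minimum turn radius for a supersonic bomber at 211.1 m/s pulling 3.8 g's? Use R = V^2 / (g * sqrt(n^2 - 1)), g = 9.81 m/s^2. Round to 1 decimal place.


Step 1: V^2 = 211.1^2 = 44563.21
Step 2: n^2 - 1 = 3.8^2 - 1 = 13.44
Step 3: sqrt(13.44) = 3.666061
Step 4: R = 44563.21 / (9.81 * 3.666061) = 1239.1 m

1239.1


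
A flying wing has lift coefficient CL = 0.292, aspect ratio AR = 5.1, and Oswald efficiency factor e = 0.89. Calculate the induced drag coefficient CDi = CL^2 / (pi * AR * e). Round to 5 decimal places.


Step 1: CL^2 = 0.292^2 = 0.085264
Step 2: pi * AR * e = 3.14159 * 5.1 * 0.89 = 14.259689
Step 3: CDi = 0.085264 / 14.259689 = 0.00598

0.00598


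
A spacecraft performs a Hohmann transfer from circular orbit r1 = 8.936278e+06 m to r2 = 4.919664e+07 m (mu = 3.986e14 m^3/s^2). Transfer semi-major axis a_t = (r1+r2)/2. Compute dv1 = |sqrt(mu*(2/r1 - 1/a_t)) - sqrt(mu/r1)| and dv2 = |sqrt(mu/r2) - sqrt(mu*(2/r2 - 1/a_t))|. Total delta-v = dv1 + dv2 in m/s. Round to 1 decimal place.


Step 1: Transfer semi-major axis a_t = (8.936278e+06 + 4.919664e+07) / 2 = 2.906646e+07 m
Step 2: v1 (circular at r1) = sqrt(mu/r1) = 6678.68 m/s
Step 3: v_t1 = sqrt(mu*(2/r1 - 1/a_t)) = 8688.84 m/s
Step 4: dv1 = |8688.84 - 6678.68| = 2010.17 m/s
Step 5: v2 (circular at r2) = 2846.43 m/s, v_t2 = 1578.28 m/s
Step 6: dv2 = |2846.43 - 1578.28| = 1268.16 m/s
Step 7: Total delta-v = 2010.17 + 1268.16 = 3278.3 m/s

3278.3


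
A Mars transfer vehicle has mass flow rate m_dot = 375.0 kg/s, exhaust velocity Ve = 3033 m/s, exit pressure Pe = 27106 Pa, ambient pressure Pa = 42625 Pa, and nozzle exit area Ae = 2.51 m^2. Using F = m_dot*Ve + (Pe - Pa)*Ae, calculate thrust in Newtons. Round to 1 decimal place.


Step 1: Momentum thrust = m_dot * Ve = 375.0 * 3033 = 1137375.0 N
Step 2: Pressure thrust = (Pe - Pa) * Ae = (27106 - 42625) * 2.51 = -38952.69 N
Step 3: Total thrust F = 1137375.0 + -38952.69 = 1098422.3 N

1098422.3


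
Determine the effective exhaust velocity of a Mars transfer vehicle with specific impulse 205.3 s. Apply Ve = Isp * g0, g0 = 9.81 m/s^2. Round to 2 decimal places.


Step 1: Ve = Isp * g0 = 205.3 * 9.81
Step 2: Ve = 2013.99 m/s

2013.99


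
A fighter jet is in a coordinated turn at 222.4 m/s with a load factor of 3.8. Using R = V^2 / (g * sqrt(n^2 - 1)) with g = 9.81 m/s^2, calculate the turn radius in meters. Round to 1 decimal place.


Step 1: V^2 = 222.4^2 = 49461.76
Step 2: n^2 - 1 = 3.8^2 - 1 = 13.44
Step 3: sqrt(13.44) = 3.666061
Step 4: R = 49461.76 / (9.81 * 3.666061) = 1375.3 m

1375.3


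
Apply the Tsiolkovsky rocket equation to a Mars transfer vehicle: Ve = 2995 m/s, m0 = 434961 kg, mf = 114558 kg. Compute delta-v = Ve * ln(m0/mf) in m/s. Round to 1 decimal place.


Step 1: Mass ratio m0/mf = 434961 / 114558 = 3.796863
Step 2: ln(3.796863) = 1.334175
Step 3: delta-v = 2995 * 1.334175 = 3995.9 m/s

3995.9


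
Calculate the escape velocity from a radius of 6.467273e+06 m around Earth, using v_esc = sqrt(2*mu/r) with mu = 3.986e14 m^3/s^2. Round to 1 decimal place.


Step 1: 2*mu/r = 2 * 3.986e14 / 6.467273e+06 = 123266792.6652
Step 2: v_esc = sqrt(123266792.6652) = 11102.6 m/s

11102.6


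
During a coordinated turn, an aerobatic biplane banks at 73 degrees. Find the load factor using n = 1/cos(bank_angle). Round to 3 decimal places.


Step 1: Convert 73 degrees to radians = 1.27409
Step 2: cos(73 deg) = 0.292372
Step 3: n = 1 / 0.292372 = 3.420

3.420


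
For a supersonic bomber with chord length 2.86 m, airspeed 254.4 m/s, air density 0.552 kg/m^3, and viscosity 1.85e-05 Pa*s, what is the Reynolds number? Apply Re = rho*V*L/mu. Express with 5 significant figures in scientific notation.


Step 1: Numerator = rho * V * L = 0.552 * 254.4 * 2.86 = 401.626368
Step 2: Re = 401.626368 / 1.85e-05
Step 3: Re = 2.1710e+07

2.1710e+07


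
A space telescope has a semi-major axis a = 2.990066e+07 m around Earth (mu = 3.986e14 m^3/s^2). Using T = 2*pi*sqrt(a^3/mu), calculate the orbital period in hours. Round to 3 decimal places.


Step 1: a^3 / mu = 2.673267e+22 / 3.986e14 = 6.706641e+07
Step 2: sqrt(6.706641e+07) = 8189.4081 s
Step 3: T = 2*pi * 8189.4081 = 51455.57 s
Step 4: T in hours = 51455.57 / 3600 = 14.293 hours

14.293


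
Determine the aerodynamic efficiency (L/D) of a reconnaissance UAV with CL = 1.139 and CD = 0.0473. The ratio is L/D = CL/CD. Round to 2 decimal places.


Step 1: L/D = CL / CD = 1.139 / 0.0473
Step 2: L/D = 24.08

24.08


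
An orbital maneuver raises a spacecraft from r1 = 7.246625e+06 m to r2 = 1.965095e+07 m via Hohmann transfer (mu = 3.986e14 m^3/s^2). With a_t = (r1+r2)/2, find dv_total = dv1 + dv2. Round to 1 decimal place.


Step 1: Transfer semi-major axis a_t = (7.246625e+06 + 1.965095e+07) / 2 = 1.344879e+07 m
Step 2: v1 (circular at r1) = sqrt(mu/r1) = 7416.53 m/s
Step 3: v_t1 = sqrt(mu*(2/r1 - 1/a_t)) = 8965.01 m/s
Step 4: dv1 = |8965.01 - 7416.53| = 1548.48 m/s
Step 5: v2 (circular at r2) = 4503.78 m/s, v_t2 = 3306.0 m/s
Step 6: dv2 = |4503.78 - 3306.0| = 1197.77 m/s
Step 7: Total delta-v = 1548.48 + 1197.77 = 2746.3 m/s

2746.3


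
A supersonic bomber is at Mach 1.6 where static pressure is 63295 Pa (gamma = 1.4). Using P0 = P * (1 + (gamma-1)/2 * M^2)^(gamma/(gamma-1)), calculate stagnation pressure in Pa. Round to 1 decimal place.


Step 1: (gamma-1)/2 * M^2 = 0.2 * 2.56 = 0.512
Step 2: 1 + 0.512 = 1.512
Step 3: Exponent gamma/(gamma-1) = 3.5
Step 4: P0 = 63295 * 1.512^3.5 = 269030.0 Pa

269030.0


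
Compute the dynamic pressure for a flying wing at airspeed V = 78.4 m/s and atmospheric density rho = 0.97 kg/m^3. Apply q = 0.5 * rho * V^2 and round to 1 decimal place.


Step 1: V^2 = 78.4^2 = 6146.56
Step 2: q = 0.5 * 0.97 * 6146.56
Step 3: q = 2981.1 Pa

2981.1


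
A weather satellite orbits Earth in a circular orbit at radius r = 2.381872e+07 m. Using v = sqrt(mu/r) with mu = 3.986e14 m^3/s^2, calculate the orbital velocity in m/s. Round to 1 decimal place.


Step 1: mu / r = 3.986e14 / 2.381872e+07 = 16734736.3754
Step 2: v = sqrt(16734736.3754) = 4090.8 m/s

4090.8


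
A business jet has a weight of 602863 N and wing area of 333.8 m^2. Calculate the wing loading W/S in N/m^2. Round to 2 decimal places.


Step 1: Wing loading = W / S = 602863 / 333.8
Step 2: Wing loading = 1806.06 N/m^2

1806.06


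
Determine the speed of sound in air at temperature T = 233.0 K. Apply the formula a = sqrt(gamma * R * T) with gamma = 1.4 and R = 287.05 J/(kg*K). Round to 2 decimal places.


Step 1: gamma * R * T = 1.4 * 287.05 * 233.0 = 93635.71
Step 2: a = sqrt(93635.71) = 306.00 m/s

306.00


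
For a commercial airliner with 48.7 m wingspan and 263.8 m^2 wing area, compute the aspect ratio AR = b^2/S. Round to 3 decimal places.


Step 1: b^2 = 48.7^2 = 2371.69
Step 2: AR = 2371.69 / 263.8 = 8.990

8.990


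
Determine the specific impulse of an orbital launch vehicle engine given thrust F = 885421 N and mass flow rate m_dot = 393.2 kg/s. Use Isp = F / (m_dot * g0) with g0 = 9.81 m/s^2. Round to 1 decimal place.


Step 1: m_dot * g0 = 393.2 * 9.81 = 3857.29
Step 2: Isp = 885421 / 3857.29 = 229.5 s

229.5


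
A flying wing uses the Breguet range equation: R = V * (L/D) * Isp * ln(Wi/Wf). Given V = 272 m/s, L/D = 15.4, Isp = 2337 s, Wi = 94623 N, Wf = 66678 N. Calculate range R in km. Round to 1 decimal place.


Step 1: Coefficient = V * (L/D) * Isp = 272 * 15.4 * 2337 = 9789225.6 m
Step 2: Wi/Wf = 94623 / 66678 = 1.419104
Step 3: ln(1.419104) = 0.350026
Step 4: R = 9789225.6 * 0.350026 = 3426478.7 m = 3426.5 km

3426.5


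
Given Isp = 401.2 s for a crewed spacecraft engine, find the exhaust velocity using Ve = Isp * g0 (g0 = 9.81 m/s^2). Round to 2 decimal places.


Step 1: Ve = Isp * g0 = 401.2 * 9.81
Step 2: Ve = 3935.77 m/s

3935.77


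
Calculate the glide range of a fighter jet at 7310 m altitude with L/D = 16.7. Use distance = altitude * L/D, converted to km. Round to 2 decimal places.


Step 1: Glide distance = altitude * L/D = 7310 * 16.7 = 122077.0 m
Step 2: Convert to km: 122077.0 / 1000 = 122.08 km

122.08


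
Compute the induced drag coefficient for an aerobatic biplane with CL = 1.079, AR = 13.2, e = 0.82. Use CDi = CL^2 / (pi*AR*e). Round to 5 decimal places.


Step 1: CL^2 = 1.079^2 = 1.164241
Step 2: pi * AR * e = 3.14159 * 13.2 * 0.82 = 34.004599
Step 3: CDi = 1.164241 / 34.004599 = 0.03424

0.03424


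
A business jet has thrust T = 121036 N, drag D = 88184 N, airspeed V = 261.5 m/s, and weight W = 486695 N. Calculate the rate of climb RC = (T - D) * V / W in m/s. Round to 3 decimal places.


Step 1: Excess thrust = T - D = 121036 - 88184 = 32852 N
Step 2: Excess power = 32852 * 261.5 = 8590798.0 W
Step 3: RC = 8590798.0 / 486695 = 17.651 m/s

17.651


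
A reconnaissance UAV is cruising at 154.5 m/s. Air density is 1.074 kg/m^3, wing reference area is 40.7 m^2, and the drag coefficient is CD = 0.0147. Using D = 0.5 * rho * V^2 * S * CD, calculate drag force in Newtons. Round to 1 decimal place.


Step 1: Dynamic pressure q = 0.5 * 1.074 * 154.5^2 = 12818.3243 Pa
Step 2: Drag D = q * S * CD = 12818.3243 * 40.7 * 0.0147
Step 3: D = 7669.1 N

7669.1


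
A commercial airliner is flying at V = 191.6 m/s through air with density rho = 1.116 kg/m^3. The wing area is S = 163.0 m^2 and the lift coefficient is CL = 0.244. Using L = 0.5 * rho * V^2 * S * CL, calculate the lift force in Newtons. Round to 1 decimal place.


Step 1: Calculate dynamic pressure q = 0.5 * 1.116 * 191.6^2 = 0.5 * 1.116 * 36710.56 = 20484.4925 Pa
Step 2: Multiply by wing area and lift coefficient: L = 20484.4925 * 163.0 * 0.244
Step 3: L = 3338972.2742 * 0.244 = 814709.2 N

814709.2


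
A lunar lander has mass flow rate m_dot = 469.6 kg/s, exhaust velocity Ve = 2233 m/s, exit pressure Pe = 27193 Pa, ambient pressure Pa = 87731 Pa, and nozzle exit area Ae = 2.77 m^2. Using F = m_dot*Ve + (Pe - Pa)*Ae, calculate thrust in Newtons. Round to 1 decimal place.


Step 1: Momentum thrust = m_dot * Ve = 469.6 * 2233 = 1048616.8 N
Step 2: Pressure thrust = (Pe - Pa) * Ae = (27193 - 87731) * 2.77 = -167690.26 N
Step 3: Total thrust F = 1048616.8 + -167690.26 = 880926.5 N

880926.5


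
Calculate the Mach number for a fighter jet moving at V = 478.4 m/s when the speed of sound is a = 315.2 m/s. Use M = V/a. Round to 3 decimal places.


Step 1: M = V / a = 478.4 / 315.2
Step 2: M = 1.518

1.518


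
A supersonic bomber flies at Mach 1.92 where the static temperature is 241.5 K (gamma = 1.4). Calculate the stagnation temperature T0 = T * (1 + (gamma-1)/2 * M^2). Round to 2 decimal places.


Step 1: (gamma-1)/2 = 0.2
Step 2: M^2 = 3.6864
Step 3: 1 + 0.2 * 3.6864 = 1.73728
Step 4: T0 = 241.5 * 1.73728 = 419.55 K

419.55


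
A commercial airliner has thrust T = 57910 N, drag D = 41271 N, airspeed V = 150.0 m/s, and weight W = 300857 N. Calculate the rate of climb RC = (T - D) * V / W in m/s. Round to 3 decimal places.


Step 1: Excess thrust = T - D = 57910 - 41271 = 16639 N
Step 2: Excess power = 16639 * 150.0 = 2495850.0 W
Step 3: RC = 2495850.0 / 300857 = 8.296 m/s

8.296


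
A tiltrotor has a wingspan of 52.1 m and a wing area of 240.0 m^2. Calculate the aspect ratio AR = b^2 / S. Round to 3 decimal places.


Step 1: b^2 = 52.1^2 = 2714.41
Step 2: AR = 2714.41 / 240.0 = 11.310

11.310


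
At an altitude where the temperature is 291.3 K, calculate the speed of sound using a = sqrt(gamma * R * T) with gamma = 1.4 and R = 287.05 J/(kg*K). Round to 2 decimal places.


Step 1: gamma * R * T = 1.4 * 287.05 * 291.3 = 117064.731
Step 2: a = sqrt(117064.731) = 342.15 m/s

342.15


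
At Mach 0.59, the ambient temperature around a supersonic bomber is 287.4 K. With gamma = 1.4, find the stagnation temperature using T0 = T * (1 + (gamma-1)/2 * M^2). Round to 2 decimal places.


Step 1: (gamma-1)/2 = 0.2
Step 2: M^2 = 0.3481
Step 3: 1 + 0.2 * 0.3481 = 1.06962
Step 4: T0 = 287.4 * 1.06962 = 307.41 K

307.41


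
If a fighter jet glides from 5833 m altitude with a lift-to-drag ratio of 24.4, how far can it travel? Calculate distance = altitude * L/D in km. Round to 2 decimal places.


Step 1: Glide distance = altitude * L/D = 5833 * 24.4 = 142325.2 m
Step 2: Convert to km: 142325.2 / 1000 = 142.33 km

142.33


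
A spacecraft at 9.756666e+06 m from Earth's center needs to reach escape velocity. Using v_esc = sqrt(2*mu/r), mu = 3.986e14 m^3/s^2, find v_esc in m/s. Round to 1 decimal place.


Step 1: 2*mu/r = 2 * 3.986e14 / 9.756666e+06 = 81708239.2694
Step 2: v_esc = sqrt(81708239.2694) = 9039.3 m/s

9039.3


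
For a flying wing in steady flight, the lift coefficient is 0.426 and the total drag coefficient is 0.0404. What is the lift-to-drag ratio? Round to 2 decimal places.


Step 1: L/D = CL / CD = 0.426 / 0.0404
Step 2: L/D = 10.54

10.54


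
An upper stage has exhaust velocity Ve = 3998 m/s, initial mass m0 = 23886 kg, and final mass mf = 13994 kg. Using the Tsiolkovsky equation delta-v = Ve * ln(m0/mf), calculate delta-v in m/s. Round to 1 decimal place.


Step 1: Mass ratio m0/mf = 23886 / 13994 = 1.706874
Step 2: ln(1.706874) = 0.534664
Step 3: delta-v = 3998 * 0.534664 = 2137.6 m/s

2137.6


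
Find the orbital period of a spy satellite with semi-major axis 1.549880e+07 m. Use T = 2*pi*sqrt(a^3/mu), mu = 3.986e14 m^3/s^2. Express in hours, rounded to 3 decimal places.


Step 1: a^3 / mu = 3.723010e+21 / 3.986e14 = 9.340216e+06
Step 2: sqrt(9.340216e+06) = 3056.1767 s
Step 3: T = 2*pi * 3056.1767 = 19202.52 s
Step 4: T in hours = 19202.52 / 3600 = 5.334 hours

5.334


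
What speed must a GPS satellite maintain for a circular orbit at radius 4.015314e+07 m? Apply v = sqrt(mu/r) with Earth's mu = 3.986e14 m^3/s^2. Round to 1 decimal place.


Step 1: mu / r = 3.986e14 / 4.015314e+07 = 9926994.5016
Step 2: v = sqrt(9926994.5016) = 3150.7 m/s

3150.7


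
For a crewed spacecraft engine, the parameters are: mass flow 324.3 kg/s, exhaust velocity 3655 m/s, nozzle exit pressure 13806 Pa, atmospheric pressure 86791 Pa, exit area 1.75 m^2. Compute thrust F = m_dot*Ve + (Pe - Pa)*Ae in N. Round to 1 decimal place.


Step 1: Momentum thrust = m_dot * Ve = 324.3 * 3655 = 1185316.5 N
Step 2: Pressure thrust = (Pe - Pa) * Ae = (13806 - 86791) * 1.75 = -127723.75 N
Step 3: Total thrust F = 1185316.5 + -127723.75 = 1057592.8 N

1057592.8


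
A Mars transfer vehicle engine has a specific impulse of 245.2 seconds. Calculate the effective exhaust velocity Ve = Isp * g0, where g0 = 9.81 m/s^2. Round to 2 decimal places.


Step 1: Ve = Isp * g0 = 245.2 * 9.81
Step 2: Ve = 2405.41 m/s

2405.41


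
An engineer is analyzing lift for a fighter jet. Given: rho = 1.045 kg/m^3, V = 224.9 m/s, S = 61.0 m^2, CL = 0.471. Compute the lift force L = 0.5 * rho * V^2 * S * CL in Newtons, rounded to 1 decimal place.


Step 1: Calculate dynamic pressure q = 0.5 * 1.045 * 224.9^2 = 0.5 * 1.045 * 50580.01 = 26428.0552 Pa
Step 2: Multiply by wing area and lift coefficient: L = 26428.0552 * 61.0 * 0.471
Step 3: L = 1612111.3687 * 0.471 = 759304.5 N

759304.5


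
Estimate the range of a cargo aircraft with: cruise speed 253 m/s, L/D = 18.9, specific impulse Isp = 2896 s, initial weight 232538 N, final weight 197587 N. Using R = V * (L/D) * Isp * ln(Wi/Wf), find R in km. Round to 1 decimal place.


Step 1: Coefficient = V * (L/D) * Isp = 253 * 18.9 * 2896 = 13847803.2 m
Step 2: Wi/Wf = 232538 / 197587 = 1.176889
Step 3: ln(1.176889) = 0.162875
Step 4: R = 13847803.2 * 0.162875 = 2255456.2 m = 2255.5 km

2255.5


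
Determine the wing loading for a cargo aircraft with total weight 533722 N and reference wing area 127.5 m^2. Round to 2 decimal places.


Step 1: Wing loading = W / S = 533722 / 127.5
Step 2: Wing loading = 4186.05 N/m^2

4186.05


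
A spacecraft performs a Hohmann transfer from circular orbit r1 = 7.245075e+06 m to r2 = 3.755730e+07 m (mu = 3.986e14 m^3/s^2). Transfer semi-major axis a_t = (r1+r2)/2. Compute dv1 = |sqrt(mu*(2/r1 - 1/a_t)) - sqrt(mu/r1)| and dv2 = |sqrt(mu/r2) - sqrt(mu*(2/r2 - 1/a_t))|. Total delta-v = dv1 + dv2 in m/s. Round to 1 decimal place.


Step 1: Transfer semi-major axis a_t = (7.245075e+06 + 3.755730e+07) / 2 = 2.240119e+07 m
Step 2: v1 (circular at r1) = sqrt(mu/r1) = 7417.32 m/s
Step 3: v_t1 = sqrt(mu*(2/r1 - 1/a_t)) = 9604.15 m/s
Step 4: dv1 = |9604.15 - 7417.32| = 2186.83 m/s
Step 5: v2 (circular at r2) = 3257.78 m/s, v_t2 = 1852.71 m/s
Step 6: dv2 = |3257.78 - 1852.71| = 1405.07 m/s
Step 7: Total delta-v = 2186.83 + 1405.07 = 3591.9 m/s

3591.9


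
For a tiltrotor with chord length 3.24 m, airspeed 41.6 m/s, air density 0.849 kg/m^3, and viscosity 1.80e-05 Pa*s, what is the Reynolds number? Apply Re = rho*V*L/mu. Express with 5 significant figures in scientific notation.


Step 1: Numerator = rho * V * L = 0.849 * 41.6 * 3.24 = 114.431616
Step 2: Re = 114.431616 / 1.80e-05
Step 3: Re = 6.3573e+06

6.3573e+06


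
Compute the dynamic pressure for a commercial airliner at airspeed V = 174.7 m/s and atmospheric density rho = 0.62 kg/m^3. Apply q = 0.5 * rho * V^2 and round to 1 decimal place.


Step 1: V^2 = 174.7^2 = 30520.09
Step 2: q = 0.5 * 0.62 * 30520.09
Step 3: q = 9461.2 Pa

9461.2


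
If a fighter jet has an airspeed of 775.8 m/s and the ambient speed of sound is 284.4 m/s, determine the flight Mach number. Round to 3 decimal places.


Step 1: M = V / a = 775.8 / 284.4
Step 2: M = 2.728

2.728


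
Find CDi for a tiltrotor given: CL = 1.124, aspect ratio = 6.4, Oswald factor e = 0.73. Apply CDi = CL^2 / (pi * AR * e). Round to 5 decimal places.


Step 1: CL^2 = 1.124^2 = 1.263376
Step 2: pi * AR * e = 3.14159 * 6.4 * 0.73 = 14.677521
Step 3: CDi = 1.263376 / 14.677521 = 0.08608

0.08608


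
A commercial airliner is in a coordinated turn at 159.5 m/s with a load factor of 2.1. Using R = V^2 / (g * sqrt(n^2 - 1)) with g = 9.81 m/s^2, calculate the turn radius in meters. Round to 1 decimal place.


Step 1: V^2 = 159.5^2 = 25440.25
Step 2: n^2 - 1 = 2.1^2 - 1 = 3.41
Step 3: sqrt(3.41) = 1.846619
Step 4: R = 25440.25 / (9.81 * 1.846619) = 1404.3 m

1404.3


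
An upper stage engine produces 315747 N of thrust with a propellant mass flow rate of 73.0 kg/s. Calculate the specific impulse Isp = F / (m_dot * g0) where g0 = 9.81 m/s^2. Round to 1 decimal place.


Step 1: m_dot * g0 = 73.0 * 9.81 = 716.13
Step 2: Isp = 315747 / 716.13 = 440.9 s

440.9


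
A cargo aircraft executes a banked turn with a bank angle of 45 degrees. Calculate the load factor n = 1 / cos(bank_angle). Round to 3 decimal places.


Step 1: Convert 45 degrees to radians = 0.785398
Step 2: cos(45 deg) = 0.707107
Step 3: n = 1 / 0.707107 = 1.414

1.414


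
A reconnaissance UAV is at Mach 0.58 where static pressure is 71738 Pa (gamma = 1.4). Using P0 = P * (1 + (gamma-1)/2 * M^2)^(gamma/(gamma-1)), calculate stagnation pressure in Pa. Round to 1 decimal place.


Step 1: (gamma-1)/2 * M^2 = 0.2 * 0.3364 = 0.06728
Step 2: 1 + 0.06728 = 1.06728
Step 3: Exponent gamma/(gamma-1) = 3.5
Step 4: P0 = 71738 * 1.06728^3.5 = 90099.7 Pa

90099.7


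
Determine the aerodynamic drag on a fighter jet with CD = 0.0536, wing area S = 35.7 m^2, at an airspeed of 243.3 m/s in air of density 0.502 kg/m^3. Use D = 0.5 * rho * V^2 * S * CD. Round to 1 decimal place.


Step 1: Dynamic pressure q = 0.5 * 0.502 * 243.3^2 = 14857.9174 Pa
Step 2: Drag D = q * S * CD = 14857.9174 * 35.7 * 0.0536
Step 3: D = 28430.9 N

28430.9


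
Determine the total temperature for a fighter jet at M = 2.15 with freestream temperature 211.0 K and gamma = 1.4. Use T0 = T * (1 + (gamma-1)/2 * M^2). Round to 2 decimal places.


Step 1: (gamma-1)/2 = 0.2
Step 2: M^2 = 4.6225
Step 3: 1 + 0.2 * 4.6225 = 1.9245
Step 4: T0 = 211.0 * 1.9245 = 406.07 K

406.07


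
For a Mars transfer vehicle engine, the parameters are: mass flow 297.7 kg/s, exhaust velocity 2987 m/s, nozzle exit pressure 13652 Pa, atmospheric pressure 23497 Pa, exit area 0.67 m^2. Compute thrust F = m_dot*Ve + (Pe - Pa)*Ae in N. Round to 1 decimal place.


Step 1: Momentum thrust = m_dot * Ve = 297.7 * 2987 = 889229.9 N
Step 2: Pressure thrust = (Pe - Pa) * Ae = (13652 - 23497) * 0.67 = -6596.15 N
Step 3: Total thrust F = 889229.9 + -6596.15 = 882633.8 N

882633.8


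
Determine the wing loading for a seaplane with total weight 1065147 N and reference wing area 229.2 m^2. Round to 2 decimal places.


Step 1: Wing loading = W / S = 1065147 / 229.2
Step 2: Wing loading = 4647.24 N/m^2

4647.24


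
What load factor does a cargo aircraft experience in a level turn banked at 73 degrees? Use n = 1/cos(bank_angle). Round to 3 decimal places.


Step 1: Convert 73 degrees to radians = 1.27409
Step 2: cos(73 deg) = 0.292372
Step 3: n = 1 / 0.292372 = 3.420

3.420


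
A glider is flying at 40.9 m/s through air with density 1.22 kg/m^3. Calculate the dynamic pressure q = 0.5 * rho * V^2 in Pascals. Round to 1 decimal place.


Step 1: V^2 = 40.9^2 = 1672.81
Step 2: q = 0.5 * 1.22 * 1672.81
Step 3: q = 1020.4 Pa

1020.4


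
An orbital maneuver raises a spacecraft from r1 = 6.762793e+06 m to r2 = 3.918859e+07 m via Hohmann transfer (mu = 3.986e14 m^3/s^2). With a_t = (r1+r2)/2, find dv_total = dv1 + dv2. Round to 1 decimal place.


Step 1: Transfer semi-major axis a_t = (6.762793e+06 + 3.918859e+07) / 2 = 2.297569e+07 m
Step 2: v1 (circular at r1) = sqrt(mu/r1) = 7677.25 m/s
Step 3: v_t1 = sqrt(mu*(2/r1 - 1/a_t)) = 10026.54 m/s
Step 4: dv1 = |10026.54 - 7677.25| = 2349.29 m/s
Step 5: v2 (circular at r2) = 3189.25 m/s, v_t2 = 1730.28 m/s
Step 6: dv2 = |3189.25 - 1730.28| = 1458.97 m/s
Step 7: Total delta-v = 2349.29 + 1458.97 = 3808.3 m/s

3808.3


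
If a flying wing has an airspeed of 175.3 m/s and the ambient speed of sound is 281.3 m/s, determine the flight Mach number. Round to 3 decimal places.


Step 1: M = V / a = 175.3 / 281.3
Step 2: M = 0.623

0.623


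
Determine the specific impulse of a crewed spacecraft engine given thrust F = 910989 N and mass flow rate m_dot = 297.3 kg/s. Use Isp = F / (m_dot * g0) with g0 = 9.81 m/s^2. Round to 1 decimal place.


Step 1: m_dot * g0 = 297.3 * 9.81 = 2916.51
Step 2: Isp = 910989 / 2916.51 = 312.4 s

312.4


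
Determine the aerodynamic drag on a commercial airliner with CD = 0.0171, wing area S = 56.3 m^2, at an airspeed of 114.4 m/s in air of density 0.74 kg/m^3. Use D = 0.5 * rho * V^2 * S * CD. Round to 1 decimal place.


Step 1: Dynamic pressure q = 0.5 * 0.74 * 114.4^2 = 4842.3232 Pa
Step 2: Drag D = q * S * CD = 4842.3232 * 56.3 * 0.0171
Step 3: D = 4661.8 N

4661.8


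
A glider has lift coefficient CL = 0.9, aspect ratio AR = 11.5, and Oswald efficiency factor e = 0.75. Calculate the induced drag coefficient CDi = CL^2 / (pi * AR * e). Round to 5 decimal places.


Step 1: CL^2 = 0.9^2 = 0.81
Step 2: pi * AR * e = 3.14159 * 11.5 * 0.75 = 27.096237
Step 3: CDi = 0.81 / 27.096237 = 0.02989

0.02989


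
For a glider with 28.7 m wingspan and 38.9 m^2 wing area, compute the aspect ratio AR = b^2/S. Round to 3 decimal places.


Step 1: b^2 = 28.7^2 = 823.69
Step 2: AR = 823.69 / 38.9 = 21.175

21.175


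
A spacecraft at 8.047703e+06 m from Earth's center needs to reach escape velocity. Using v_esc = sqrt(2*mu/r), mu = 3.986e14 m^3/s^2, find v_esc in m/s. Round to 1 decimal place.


Step 1: 2*mu/r = 2 * 3.986e14 / 8.047703e+06 = 99059321.6474
Step 2: v_esc = sqrt(99059321.6474) = 9952.9 m/s

9952.9


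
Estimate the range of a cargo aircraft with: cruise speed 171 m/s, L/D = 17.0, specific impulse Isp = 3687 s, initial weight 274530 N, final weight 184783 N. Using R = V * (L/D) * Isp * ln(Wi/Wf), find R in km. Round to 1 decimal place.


Step 1: Coefficient = V * (L/D) * Isp = 171 * 17.0 * 3687 = 10718109.0 m
Step 2: Wi/Wf = 274530 / 184783 = 1.485689
Step 3: ln(1.485689) = 0.395878
Step 4: R = 10718109.0 * 0.395878 = 4243067.6 m = 4243.1 km

4243.1


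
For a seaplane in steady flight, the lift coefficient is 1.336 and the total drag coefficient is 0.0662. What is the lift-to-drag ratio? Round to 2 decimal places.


Step 1: L/D = CL / CD = 1.336 / 0.0662
Step 2: L/D = 20.18

20.18


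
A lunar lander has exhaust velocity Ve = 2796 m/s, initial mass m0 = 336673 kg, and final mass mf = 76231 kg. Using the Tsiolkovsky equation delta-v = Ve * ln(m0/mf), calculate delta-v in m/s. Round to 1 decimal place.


Step 1: Mass ratio m0/mf = 336673 / 76231 = 4.416484
Step 2: ln(4.416484) = 1.485344
Step 3: delta-v = 2796 * 1.485344 = 4153.0 m/s

4153.0


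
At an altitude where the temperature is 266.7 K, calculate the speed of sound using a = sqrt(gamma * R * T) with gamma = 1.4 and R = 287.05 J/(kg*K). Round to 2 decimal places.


Step 1: gamma * R * T = 1.4 * 287.05 * 266.7 = 107178.729
Step 2: a = sqrt(107178.729) = 327.38 m/s

327.38


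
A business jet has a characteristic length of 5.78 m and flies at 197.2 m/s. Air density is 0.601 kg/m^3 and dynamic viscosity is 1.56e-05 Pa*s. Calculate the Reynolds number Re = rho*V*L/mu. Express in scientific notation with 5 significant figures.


Step 1: Numerator = rho * V * L = 0.601 * 197.2 * 5.78 = 685.029416
Step 2: Re = 685.029416 / 1.56e-05
Step 3: Re = 4.3912e+07

4.3912e+07


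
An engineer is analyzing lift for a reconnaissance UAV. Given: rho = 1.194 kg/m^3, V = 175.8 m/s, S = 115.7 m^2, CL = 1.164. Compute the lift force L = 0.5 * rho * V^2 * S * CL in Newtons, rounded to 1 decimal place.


Step 1: Calculate dynamic pressure q = 0.5 * 1.194 * 175.8^2 = 0.5 * 1.194 * 30905.64 = 18450.6671 Pa
Step 2: Multiply by wing area and lift coefficient: L = 18450.6671 * 115.7 * 1.164
Step 3: L = 2134742.1812 * 1.164 = 2484839.9 N

2484839.9


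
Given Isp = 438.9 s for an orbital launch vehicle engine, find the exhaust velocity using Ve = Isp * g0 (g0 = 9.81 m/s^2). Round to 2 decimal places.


Step 1: Ve = Isp * g0 = 438.9 * 9.81
Step 2: Ve = 4305.61 m/s

4305.61


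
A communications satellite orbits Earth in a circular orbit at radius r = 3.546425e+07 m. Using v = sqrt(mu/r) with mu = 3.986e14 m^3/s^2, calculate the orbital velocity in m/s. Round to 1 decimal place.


Step 1: mu / r = 3.986e14 / 3.546425e+07 = 11239487.6531
Step 2: v = sqrt(11239487.6531) = 3352.5 m/s

3352.5


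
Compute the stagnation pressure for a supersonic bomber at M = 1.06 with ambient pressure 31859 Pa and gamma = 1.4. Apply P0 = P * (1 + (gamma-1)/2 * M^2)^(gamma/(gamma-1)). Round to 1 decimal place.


Step 1: (gamma-1)/2 * M^2 = 0.2 * 1.1236 = 0.22472
Step 2: 1 + 0.22472 = 1.22472
Step 3: Exponent gamma/(gamma-1) = 3.5
Step 4: P0 = 31859 * 1.22472^3.5 = 64768.1 Pa

64768.1


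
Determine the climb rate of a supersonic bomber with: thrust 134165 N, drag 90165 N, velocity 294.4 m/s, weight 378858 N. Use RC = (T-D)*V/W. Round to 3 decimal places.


Step 1: Excess thrust = T - D = 134165 - 90165 = 44000 N
Step 2: Excess power = 44000 * 294.4 = 12953600.0 W
Step 3: RC = 12953600.0 / 378858 = 34.191 m/s

34.191


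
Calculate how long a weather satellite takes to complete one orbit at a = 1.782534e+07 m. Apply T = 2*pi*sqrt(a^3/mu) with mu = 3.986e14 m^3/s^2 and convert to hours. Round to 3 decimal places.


Step 1: a^3 / mu = 5.663872e+21 / 3.986e14 = 1.420941e+07
Step 2: sqrt(1.420941e+07) = 3769.5377 s
Step 3: T = 2*pi * 3769.5377 = 23684.7 s
Step 4: T in hours = 23684.7 / 3600 = 6.579 hours

6.579


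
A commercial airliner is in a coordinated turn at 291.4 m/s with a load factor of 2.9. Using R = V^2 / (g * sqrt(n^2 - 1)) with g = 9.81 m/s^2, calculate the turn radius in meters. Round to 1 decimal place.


Step 1: V^2 = 291.4^2 = 84913.96
Step 2: n^2 - 1 = 2.9^2 - 1 = 7.41
Step 3: sqrt(7.41) = 2.722132
Step 4: R = 84913.96 / (9.81 * 2.722132) = 3179.8 m

3179.8


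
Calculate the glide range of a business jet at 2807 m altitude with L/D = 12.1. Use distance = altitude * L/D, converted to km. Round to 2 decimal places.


Step 1: Glide distance = altitude * L/D = 2807 * 12.1 = 33964.7 m
Step 2: Convert to km: 33964.7 / 1000 = 33.96 km

33.96


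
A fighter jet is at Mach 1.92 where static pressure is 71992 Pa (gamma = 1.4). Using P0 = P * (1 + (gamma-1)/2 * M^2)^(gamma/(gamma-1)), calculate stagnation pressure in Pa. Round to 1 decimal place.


Step 1: (gamma-1)/2 * M^2 = 0.2 * 3.6864 = 0.73728
Step 2: 1 + 0.73728 = 1.73728
Step 3: Exponent gamma/(gamma-1) = 3.5
Step 4: P0 = 71992 * 1.73728^3.5 = 497540.7 Pa

497540.7


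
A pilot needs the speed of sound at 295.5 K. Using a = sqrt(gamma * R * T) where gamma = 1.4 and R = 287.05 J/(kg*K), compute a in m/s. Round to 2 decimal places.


Step 1: gamma * R * T = 1.4 * 287.05 * 295.5 = 118752.585
Step 2: a = sqrt(118752.585) = 344.60 m/s

344.60


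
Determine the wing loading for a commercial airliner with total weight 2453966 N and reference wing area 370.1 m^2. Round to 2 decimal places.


Step 1: Wing loading = W / S = 2453966 / 370.1
Step 2: Wing loading = 6630.55 N/m^2

6630.55


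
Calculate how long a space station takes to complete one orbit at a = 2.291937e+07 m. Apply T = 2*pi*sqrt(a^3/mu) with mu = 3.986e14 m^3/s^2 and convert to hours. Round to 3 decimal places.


Step 1: a^3 / mu = 1.203949e+22 / 3.986e14 = 3.020444e+07
Step 2: sqrt(3.020444e+07) = 5495.8563 s
Step 3: T = 2*pi * 5495.8563 = 34531.48 s
Step 4: T in hours = 34531.48 / 3600 = 9.592 hours

9.592


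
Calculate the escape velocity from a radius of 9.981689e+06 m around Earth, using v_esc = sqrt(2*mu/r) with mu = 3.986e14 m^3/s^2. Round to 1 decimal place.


Step 1: 2*mu/r = 2 * 3.986e14 / 9.981689e+06 = 79866243.0777
Step 2: v_esc = sqrt(79866243.0777) = 8936.8 m/s

8936.8


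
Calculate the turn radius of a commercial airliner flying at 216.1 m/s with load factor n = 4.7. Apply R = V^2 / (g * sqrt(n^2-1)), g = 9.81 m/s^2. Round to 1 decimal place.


Step 1: V^2 = 216.1^2 = 46699.21
Step 2: n^2 - 1 = 4.7^2 - 1 = 21.09
Step 3: sqrt(21.09) = 4.592385
Step 4: R = 46699.21 / (9.81 * 4.592385) = 1036.6 m

1036.6


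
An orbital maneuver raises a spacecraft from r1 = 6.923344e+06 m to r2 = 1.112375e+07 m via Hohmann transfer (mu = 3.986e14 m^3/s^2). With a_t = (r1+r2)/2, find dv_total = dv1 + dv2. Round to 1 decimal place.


Step 1: Transfer semi-major axis a_t = (6.923344e+06 + 1.112375e+07) / 2 = 9.023547e+06 m
Step 2: v1 (circular at r1) = sqrt(mu/r1) = 7587.71 m/s
Step 3: v_t1 = sqrt(mu*(2/r1 - 1/a_t)) = 8424.57 m/s
Step 4: dv1 = |8424.57 - 7587.71| = 836.86 m/s
Step 5: v2 (circular at r2) = 5986.09 m/s, v_t2 = 5243.39 m/s
Step 6: dv2 = |5986.09 - 5243.39| = 742.69 m/s
Step 7: Total delta-v = 836.86 + 742.69 = 1579.6 m/s

1579.6


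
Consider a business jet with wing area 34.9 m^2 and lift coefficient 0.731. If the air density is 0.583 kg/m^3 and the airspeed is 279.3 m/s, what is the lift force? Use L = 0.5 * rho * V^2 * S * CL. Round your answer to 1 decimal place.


Step 1: Calculate dynamic pressure q = 0.5 * 0.583 * 279.3^2 = 0.5 * 0.583 * 78008.49 = 22739.4748 Pa
Step 2: Multiply by wing area and lift coefficient: L = 22739.4748 * 34.9 * 0.731
Step 3: L = 793607.6717 * 0.731 = 580127.2 N

580127.2


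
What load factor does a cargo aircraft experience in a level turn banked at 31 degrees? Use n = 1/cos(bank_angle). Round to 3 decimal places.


Step 1: Convert 31 degrees to radians = 0.541052
Step 2: cos(31 deg) = 0.857167
Step 3: n = 1 / 0.857167 = 1.167

1.167


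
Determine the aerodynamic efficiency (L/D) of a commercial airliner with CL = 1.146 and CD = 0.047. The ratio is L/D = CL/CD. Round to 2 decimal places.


Step 1: L/D = CL / CD = 1.146 / 0.047
Step 2: L/D = 24.38

24.38


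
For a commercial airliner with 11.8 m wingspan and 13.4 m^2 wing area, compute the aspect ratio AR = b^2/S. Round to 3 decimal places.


Step 1: b^2 = 11.8^2 = 139.24
Step 2: AR = 139.24 / 13.4 = 10.391

10.391


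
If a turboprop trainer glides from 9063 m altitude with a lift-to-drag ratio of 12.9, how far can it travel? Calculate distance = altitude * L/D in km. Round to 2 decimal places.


Step 1: Glide distance = altitude * L/D = 9063 * 12.9 = 116912.7 m
Step 2: Convert to km: 116912.7 / 1000 = 116.91 km

116.91


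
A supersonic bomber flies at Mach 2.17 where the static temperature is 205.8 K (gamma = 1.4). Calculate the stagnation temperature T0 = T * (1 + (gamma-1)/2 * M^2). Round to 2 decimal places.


Step 1: (gamma-1)/2 = 0.2
Step 2: M^2 = 4.7089
Step 3: 1 + 0.2 * 4.7089 = 1.94178
Step 4: T0 = 205.8 * 1.94178 = 399.62 K

399.62


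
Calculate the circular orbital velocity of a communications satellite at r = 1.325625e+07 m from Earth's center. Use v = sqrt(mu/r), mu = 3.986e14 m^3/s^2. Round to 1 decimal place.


Step 1: mu / r = 3.986e14 / 1.325625e+07 = 30068835.455
Step 2: v = sqrt(30068835.455) = 5483.5 m/s

5483.5


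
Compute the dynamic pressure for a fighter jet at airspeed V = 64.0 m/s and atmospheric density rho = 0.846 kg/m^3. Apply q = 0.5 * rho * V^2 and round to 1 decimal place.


Step 1: V^2 = 64.0^2 = 4096.0
Step 2: q = 0.5 * 0.846 * 4096.0
Step 3: q = 1732.6 Pa

1732.6


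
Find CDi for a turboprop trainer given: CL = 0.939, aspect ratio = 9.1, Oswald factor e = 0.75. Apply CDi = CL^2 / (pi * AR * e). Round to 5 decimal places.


Step 1: CL^2 = 0.939^2 = 0.881721
Step 2: pi * AR * e = 3.14159 * 9.1 * 0.75 = 21.44137
Step 3: CDi = 0.881721 / 21.44137 = 0.04112

0.04112


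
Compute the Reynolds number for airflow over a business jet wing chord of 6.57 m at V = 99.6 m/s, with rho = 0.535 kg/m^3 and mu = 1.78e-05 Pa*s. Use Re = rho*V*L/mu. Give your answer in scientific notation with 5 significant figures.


Step 1: Numerator = rho * V * L = 0.535 * 99.6 * 6.57 = 350.08902
Step 2: Re = 350.08902 / 1.78e-05
Step 3: Re = 1.9668e+07

1.9668e+07


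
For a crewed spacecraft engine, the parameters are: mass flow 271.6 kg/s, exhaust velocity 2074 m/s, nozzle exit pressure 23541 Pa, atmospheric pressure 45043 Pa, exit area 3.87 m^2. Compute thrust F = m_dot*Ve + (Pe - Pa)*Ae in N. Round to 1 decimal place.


Step 1: Momentum thrust = m_dot * Ve = 271.6 * 2074 = 563298.4 N
Step 2: Pressure thrust = (Pe - Pa) * Ae = (23541 - 45043) * 3.87 = -83212.74 N
Step 3: Total thrust F = 563298.4 + -83212.74 = 480085.7 N

480085.7


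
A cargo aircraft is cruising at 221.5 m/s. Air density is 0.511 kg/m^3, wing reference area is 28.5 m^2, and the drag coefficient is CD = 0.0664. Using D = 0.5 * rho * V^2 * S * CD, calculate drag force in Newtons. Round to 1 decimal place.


Step 1: Dynamic pressure q = 0.5 * 0.511 * 221.5^2 = 12535.4049 Pa
Step 2: Drag D = q * S * CD = 12535.4049 * 28.5 * 0.0664
Step 3: D = 23722.0 N

23722.0


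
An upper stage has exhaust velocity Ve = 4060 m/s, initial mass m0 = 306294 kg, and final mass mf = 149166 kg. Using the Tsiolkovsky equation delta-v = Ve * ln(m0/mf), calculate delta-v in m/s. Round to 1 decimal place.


Step 1: Mass ratio m0/mf = 306294 / 149166 = 2.053377
Step 2: ln(2.053377) = 0.719486
Step 3: delta-v = 4060 * 0.719486 = 2921.1 m/s

2921.1


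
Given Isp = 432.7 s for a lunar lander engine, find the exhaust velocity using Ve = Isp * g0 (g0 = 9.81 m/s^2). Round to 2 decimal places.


Step 1: Ve = Isp * g0 = 432.7 * 9.81
Step 2: Ve = 4244.79 m/s

4244.79


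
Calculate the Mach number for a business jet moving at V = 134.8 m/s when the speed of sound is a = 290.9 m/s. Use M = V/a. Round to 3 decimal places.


Step 1: M = V / a = 134.8 / 290.9
Step 2: M = 0.463

0.463


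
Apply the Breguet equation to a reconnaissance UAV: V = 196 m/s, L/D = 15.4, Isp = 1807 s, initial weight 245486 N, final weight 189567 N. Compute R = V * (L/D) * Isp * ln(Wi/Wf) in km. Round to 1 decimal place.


Step 1: Coefficient = V * (L/D) * Isp = 196 * 15.4 * 1807 = 5454248.8 m
Step 2: Wi/Wf = 245486 / 189567 = 1.294983
Step 3: ln(1.294983) = 0.258497
Step 4: R = 5454248.8 * 0.258497 = 1409909.1 m = 1409.9 km

1409.9


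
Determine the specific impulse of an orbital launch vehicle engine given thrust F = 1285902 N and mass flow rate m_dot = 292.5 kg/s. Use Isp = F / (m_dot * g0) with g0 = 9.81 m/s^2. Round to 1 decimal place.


Step 1: m_dot * g0 = 292.5 * 9.81 = 2869.43
Step 2: Isp = 1285902 / 2869.43 = 448.1 s

448.1


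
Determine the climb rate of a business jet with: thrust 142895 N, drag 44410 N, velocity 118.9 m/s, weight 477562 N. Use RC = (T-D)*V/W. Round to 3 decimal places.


Step 1: Excess thrust = T - D = 142895 - 44410 = 98485 N
Step 2: Excess power = 98485 * 118.9 = 11709866.5 W
Step 3: RC = 11709866.5 / 477562 = 24.520 m/s

24.520


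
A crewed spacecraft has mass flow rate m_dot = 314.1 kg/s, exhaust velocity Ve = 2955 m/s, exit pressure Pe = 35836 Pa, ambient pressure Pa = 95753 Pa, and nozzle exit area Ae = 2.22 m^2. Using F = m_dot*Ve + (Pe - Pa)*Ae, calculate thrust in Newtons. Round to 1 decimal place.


Step 1: Momentum thrust = m_dot * Ve = 314.1 * 2955 = 928165.5 N
Step 2: Pressure thrust = (Pe - Pa) * Ae = (35836 - 95753) * 2.22 = -133015.74 N
Step 3: Total thrust F = 928165.5 + -133015.74 = 795149.8 N

795149.8
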